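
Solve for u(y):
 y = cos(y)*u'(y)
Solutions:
 u(y) = C1 + Integral(y/cos(y), y)


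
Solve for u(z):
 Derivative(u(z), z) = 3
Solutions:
 u(z) = C1 + 3*z


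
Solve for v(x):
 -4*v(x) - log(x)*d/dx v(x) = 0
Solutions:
 v(x) = C1*exp(-4*li(x))


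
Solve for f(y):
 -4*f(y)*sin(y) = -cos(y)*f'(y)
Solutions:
 f(y) = C1/cos(y)^4


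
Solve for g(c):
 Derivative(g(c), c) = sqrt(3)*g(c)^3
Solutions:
 g(c) = -sqrt(2)*sqrt(-1/(C1 + sqrt(3)*c))/2
 g(c) = sqrt(2)*sqrt(-1/(C1 + sqrt(3)*c))/2


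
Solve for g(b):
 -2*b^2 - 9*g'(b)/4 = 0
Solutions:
 g(b) = C1 - 8*b^3/27


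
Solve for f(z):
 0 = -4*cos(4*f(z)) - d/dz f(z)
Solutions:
 f(z) = -asin((C1 + exp(32*z))/(C1 - exp(32*z)))/4 + pi/4
 f(z) = asin((C1 + exp(32*z))/(C1 - exp(32*z)))/4


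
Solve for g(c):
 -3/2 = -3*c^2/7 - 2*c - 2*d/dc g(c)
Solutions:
 g(c) = C1 - c^3/14 - c^2/2 + 3*c/4


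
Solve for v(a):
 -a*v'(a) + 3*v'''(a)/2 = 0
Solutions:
 v(a) = C1 + Integral(C2*airyai(2^(1/3)*3^(2/3)*a/3) + C3*airybi(2^(1/3)*3^(2/3)*a/3), a)


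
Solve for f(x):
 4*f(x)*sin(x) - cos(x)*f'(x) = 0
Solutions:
 f(x) = C1/cos(x)^4


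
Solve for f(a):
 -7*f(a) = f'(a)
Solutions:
 f(a) = C1*exp(-7*a)


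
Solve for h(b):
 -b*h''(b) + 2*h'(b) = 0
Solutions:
 h(b) = C1 + C2*b^3


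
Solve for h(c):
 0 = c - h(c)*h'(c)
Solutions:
 h(c) = -sqrt(C1 + c^2)
 h(c) = sqrt(C1 + c^2)


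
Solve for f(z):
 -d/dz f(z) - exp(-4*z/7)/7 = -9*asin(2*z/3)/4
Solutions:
 f(z) = C1 + 9*z*asin(2*z/3)/4 + 9*sqrt(9 - 4*z^2)/8 + exp(-4*z/7)/4


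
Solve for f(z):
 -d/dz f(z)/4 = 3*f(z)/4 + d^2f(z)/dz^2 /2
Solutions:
 f(z) = (C1*sin(sqrt(23)*z/4) + C2*cos(sqrt(23)*z/4))*exp(-z/4)


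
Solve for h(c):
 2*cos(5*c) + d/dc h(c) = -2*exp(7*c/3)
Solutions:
 h(c) = C1 - 6*exp(7*c/3)/7 - 2*sin(5*c)/5


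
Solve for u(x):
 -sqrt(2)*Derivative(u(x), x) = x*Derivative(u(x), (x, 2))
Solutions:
 u(x) = C1 + C2*x^(1 - sqrt(2))


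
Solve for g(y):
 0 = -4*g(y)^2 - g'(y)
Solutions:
 g(y) = 1/(C1 + 4*y)


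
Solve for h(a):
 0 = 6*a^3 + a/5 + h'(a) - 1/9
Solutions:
 h(a) = C1 - 3*a^4/2 - a^2/10 + a/9


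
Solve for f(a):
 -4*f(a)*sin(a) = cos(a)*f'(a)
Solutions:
 f(a) = C1*cos(a)^4


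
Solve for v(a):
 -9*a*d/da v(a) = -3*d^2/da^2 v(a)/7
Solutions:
 v(a) = C1 + C2*erfi(sqrt(42)*a/2)


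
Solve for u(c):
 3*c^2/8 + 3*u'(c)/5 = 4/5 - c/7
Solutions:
 u(c) = C1 - 5*c^3/24 - 5*c^2/42 + 4*c/3


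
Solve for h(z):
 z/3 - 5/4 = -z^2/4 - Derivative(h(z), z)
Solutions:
 h(z) = C1 - z^3/12 - z^2/6 + 5*z/4


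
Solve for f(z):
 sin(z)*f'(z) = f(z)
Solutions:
 f(z) = C1*sqrt(cos(z) - 1)/sqrt(cos(z) + 1)


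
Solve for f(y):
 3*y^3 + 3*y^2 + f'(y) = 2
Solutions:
 f(y) = C1 - 3*y^4/4 - y^3 + 2*y


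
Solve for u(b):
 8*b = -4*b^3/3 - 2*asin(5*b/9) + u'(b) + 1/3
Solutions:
 u(b) = C1 + b^4/3 + 4*b^2 + 2*b*asin(5*b/9) - b/3 + 2*sqrt(81 - 25*b^2)/5


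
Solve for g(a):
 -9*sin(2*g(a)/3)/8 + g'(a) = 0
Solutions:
 -9*a/8 + 3*log(cos(2*g(a)/3) - 1)/4 - 3*log(cos(2*g(a)/3) + 1)/4 = C1


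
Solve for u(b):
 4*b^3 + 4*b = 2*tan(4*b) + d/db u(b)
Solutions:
 u(b) = C1 + b^4 + 2*b^2 + log(cos(4*b))/2


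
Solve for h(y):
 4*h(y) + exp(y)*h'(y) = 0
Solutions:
 h(y) = C1*exp(4*exp(-y))


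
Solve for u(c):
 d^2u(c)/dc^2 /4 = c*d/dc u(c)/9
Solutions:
 u(c) = C1 + C2*erfi(sqrt(2)*c/3)


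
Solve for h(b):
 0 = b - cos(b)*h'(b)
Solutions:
 h(b) = C1 + Integral(b/cos(b), b)


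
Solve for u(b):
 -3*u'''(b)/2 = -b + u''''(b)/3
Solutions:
 u(b) = C1 + C2*b + C3*b^2 + C4*exp(-9*b/2) + b^4/36 - 2*b^3/81


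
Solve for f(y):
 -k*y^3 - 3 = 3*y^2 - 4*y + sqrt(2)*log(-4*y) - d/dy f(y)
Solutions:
 f(y) = C1 + k*y^4/4 + y^3 - 2*y^2 + sqrt(2)*y*log(-y) + y*(-sqrt(2) + 2*sqrt(2)*log(2) + 3)


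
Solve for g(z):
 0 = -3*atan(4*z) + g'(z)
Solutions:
 g(z) = C1 + 3*z*atan(4*z) - 3*log(16*z^2 + 1)/8


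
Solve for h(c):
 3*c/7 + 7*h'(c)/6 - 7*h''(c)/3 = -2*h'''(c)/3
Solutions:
 h(c) = C1 + C2*exp(c*(7 - sqrt(21))/4) + C3*exp(c*(sqrt(21) + 7)/4) - 9*c^2/49 - 36*c/49


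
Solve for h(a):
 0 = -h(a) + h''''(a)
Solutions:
 h(a) = C1*exp(-a) + C2*exp(a) + C3*sin(a) + C4*cos(a)


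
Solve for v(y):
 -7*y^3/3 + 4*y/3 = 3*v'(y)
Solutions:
 v(y) = C1 - 7*y^4/36 + 2*y^2/9


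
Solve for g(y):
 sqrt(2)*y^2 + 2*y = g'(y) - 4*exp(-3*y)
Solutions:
 g(y) = C1 + sqrt(2)*y^3/3 + y^2 - 4*exp(-3*y)/3


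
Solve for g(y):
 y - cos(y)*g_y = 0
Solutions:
 g(y) = C1 + Integral(y/cos(y), y)


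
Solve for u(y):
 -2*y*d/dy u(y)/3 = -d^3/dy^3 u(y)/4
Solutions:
 u(y) = C1 + Integral(C2*airyai(2*3^(2/3)*y/3) + C3*airybi(2*3^(2/3)*y/3), y)


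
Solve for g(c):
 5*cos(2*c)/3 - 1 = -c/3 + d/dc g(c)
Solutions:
 g(c) = C1 + c^2/6 - c + 5*sin(2*c)/6


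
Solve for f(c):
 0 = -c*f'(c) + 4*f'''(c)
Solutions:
 f(c) = C1 + Integral(C2*airyai(2^(1/3)*c/2) + C3*airybi(2^(1/3)*c/2), c)


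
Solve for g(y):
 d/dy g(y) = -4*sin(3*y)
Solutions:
 g(y) = C1 + 4*cos(3*y)/3


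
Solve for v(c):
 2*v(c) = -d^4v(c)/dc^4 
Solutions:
 v(c) = (C1*sin(2^(3/4)*c/2) + C2*cos(2^(3/4)*c/2))*exp(-2^(3/4)*c/2) + (C3*sin(2^(3/4)*c/2) + C4*cos(2^(3/4)*c/2))*exp(2^(3/4)*c/2)


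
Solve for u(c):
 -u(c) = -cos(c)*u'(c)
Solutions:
 u(c) = C1*sqrt(sin(c) + 1)/sqrt(sin(c) - 1)


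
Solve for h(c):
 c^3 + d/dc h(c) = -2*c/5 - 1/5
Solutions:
 h(c) = C1 - c^4/4 - c^2/5 - c/5


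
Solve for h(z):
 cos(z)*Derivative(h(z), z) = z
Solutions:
 h(z) = C1 + Integral(z/cos(z), z)


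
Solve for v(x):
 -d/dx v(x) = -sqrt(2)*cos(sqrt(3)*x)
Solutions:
 v(x) = C1 + sqrt(6)*sin(sqrt(3)*x)/3


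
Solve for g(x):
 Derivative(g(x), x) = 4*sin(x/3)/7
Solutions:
 g(x) = C1 - 12*cos(x/3)/7


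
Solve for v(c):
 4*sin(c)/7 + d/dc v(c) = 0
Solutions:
 v(c) = C1 + 4*cos(c)/7


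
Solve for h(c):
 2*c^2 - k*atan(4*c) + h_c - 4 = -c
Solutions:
 h(c) = C1 - 2*c^3/3 - c^2/2 + 4*c + k*(c*atan(4*c) - log(16*c^2 + 1)/8)


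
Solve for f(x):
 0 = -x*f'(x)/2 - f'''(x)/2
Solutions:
 f(x) = C1 + Integral(C2*airyai(-x) + C3*airybi(-x), x)


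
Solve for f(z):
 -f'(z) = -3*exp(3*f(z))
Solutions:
 f(z) = log(-1/(C1 + 9*z))/3
 f(z) = log((-1/(C1 + 3*z))^(1/3)*(-3^(2/3) - 3*3^(1/6)*I)/6)
 f(z) = log((-1/(C1 + 3*z))^(1/3)*(-3^(2/3) + 3*3^(1/6)*I)/6)


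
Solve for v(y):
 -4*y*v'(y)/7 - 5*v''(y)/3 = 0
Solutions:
 v(y) = C1 + C2*erf(sqrt(210)*y/35)


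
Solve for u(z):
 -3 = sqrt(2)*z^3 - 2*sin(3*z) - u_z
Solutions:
 u(z) = C1 + sqrt(2)*z^4/4 + 3*z + 2*cos(3*z)/3


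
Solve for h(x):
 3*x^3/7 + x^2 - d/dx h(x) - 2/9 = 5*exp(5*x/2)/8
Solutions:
 h(x) = C1 + 3*x^4/28 + x^3/3 - 2*x/9 - exp(5*x/2)/4


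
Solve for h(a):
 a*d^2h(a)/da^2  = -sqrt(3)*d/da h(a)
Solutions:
 h(a) = C1 + C2*a^(1 - sqrt(3))


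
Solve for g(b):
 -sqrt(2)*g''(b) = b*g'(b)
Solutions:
 g(b) = C1 + C2*erf(2^(1/4)*b/2)


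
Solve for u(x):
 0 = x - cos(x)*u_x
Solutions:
 u(x) = C1 + Integral(x/cos(x), x)


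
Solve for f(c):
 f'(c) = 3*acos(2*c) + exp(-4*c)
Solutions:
 f(c) = C1 + 3*c*acos(2*c) - 3*sqrt(1 - 4*c^2)/2 - exp(-4*c)/4


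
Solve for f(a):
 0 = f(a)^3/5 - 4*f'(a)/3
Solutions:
 f(a) = -sqrt(10)*sqrt(-1/(C1 + 3*a))
 f(a) = sqrt(10)*sqrt(-1/(C1 + 3*a))


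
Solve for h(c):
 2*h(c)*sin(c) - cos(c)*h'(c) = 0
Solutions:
 h(c) = C1/cos(c)^2


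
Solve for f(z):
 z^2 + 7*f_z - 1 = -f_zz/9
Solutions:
 f(z) = C1 + C2*exp(-63*z) - z^3/21 + z^2/441 + 3967*z/27783


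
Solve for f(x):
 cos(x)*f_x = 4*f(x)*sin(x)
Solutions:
 f(x) = C1/cos(x)^4


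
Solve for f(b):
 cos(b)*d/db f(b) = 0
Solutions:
 f(b) = C1


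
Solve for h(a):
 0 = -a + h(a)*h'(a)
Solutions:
 h(a) = -sqrt(C1 + a^2)
 h(a) = sqrt(C1 + a^2)


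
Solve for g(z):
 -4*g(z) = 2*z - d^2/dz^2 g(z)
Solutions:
 g(z) = C1*exp(-2*z) + C2*exp(2*z) - z/2


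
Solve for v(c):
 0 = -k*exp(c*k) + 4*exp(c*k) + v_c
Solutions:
 v(c) = C1 + exp(c*k) - 4*exp(c*k)/k


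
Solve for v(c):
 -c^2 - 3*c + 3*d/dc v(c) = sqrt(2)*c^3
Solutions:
 v(c) = C1 + sqrt(2)*c^4/12 + c^3/9 + c^2/2


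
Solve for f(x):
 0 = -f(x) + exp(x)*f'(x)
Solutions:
 f(x) = C1*exp(-exp(-x))


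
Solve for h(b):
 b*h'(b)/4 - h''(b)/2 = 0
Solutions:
 h(b) = C1 + C2*erfi(b/2)


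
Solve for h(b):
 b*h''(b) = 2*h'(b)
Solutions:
 h(b) = C1 + C2*b^3


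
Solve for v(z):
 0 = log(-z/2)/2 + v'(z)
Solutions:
 v(z) = C1 - z*log(-z)/2 + z*(log(2) + 1)/2


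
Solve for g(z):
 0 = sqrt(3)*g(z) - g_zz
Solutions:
 g(z) = C1*exp(-3^(1/4)*z) + C2*exp(3^(1/4)*z)


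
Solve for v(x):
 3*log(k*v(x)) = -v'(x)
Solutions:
 li(k*v(x))/k = C1 - 3*x


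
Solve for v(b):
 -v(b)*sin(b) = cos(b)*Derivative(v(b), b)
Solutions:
 v(b) = C1*cos(b)


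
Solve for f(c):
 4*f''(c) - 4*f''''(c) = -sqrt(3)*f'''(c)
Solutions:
 f(c) = C1 + C2*c + C3*exp(c*(sqrt(3) + sqrt(67))/8) + C4*exp(c*(-sqrt(67) + sqrt(3))/8)


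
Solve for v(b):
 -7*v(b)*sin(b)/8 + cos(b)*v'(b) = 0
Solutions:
 v(b) = C1/cos(b)^(7/8)


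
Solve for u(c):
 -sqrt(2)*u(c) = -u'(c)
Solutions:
 u(c) = C1*exp(sqrt(2)*c)


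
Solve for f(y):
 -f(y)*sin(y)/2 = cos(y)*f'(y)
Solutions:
 f(y) = C1*sqrt(cos(y))


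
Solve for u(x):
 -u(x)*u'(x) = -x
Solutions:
 u(x) = -sqrt(C1 + x^2)
 u(x) = sqrt(C1 + x^2)


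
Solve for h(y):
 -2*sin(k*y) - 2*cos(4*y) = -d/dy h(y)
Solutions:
 h(y) = C1 + sin(4*y)/2 - 2*cos(k*y)/k


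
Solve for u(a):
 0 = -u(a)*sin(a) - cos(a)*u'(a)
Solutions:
 u(a) = C1*cos(a)


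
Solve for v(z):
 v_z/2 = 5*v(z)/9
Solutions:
 v(z) = C1*exp(10*z/9)


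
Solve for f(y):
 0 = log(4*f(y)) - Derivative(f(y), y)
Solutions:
 -Integral(1/(log(_y) + 2*log(2)), (_y, f(y))) = C1 - y


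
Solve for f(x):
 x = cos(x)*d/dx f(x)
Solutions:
 f(x) = C1 + Integral(x/cos(x), x)


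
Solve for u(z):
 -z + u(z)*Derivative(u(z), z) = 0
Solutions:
 u(z) = -sqrt(C1 + z^2)
 u(z) = sqrt(C1 + z^2)


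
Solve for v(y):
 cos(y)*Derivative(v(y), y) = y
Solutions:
 v(y) = C1 + Integral(y/cos(y), y)


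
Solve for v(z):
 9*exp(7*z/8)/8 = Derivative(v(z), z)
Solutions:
 v(z) = C1 + 9*exp(7*z/8)/7


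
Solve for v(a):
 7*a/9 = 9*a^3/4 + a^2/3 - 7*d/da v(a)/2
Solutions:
 v(a) = C1 + 9*a^4/56 + 2*a^3/63 - a^2/9


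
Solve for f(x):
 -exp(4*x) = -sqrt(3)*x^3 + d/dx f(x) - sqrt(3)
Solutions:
 f(x) = C1 + sqrt(3)*x^4/4 + sqrt(3)*x - exp(4*x)/4


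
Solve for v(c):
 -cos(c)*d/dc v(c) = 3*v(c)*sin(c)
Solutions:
 v(c) = C1*cos(c)^3


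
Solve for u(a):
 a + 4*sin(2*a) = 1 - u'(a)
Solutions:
 u(a) = C1 - a^2/2 + a + 2*cos(2*a)


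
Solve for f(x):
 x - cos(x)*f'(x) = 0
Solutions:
 f(x) = C1 + Integral(x/cos(x), x)


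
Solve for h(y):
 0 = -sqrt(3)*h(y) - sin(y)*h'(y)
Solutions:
 h(y) = C1*(cos(y) + 1)^(sqrt(3)/2)/(cos(y) - 1)^(sqrt(3)/2)


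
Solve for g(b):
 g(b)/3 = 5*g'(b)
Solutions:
 g(b) = C1*exp(b/15)


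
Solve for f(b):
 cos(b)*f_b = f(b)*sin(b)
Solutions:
 f(b) = C1/cos(b)


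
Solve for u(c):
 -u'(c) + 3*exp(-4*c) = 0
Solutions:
 u(c) = C1 - 3*exp(-4*c)/4


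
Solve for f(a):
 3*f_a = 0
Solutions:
 f(a) = C1


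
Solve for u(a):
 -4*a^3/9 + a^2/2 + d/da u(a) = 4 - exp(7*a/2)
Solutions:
 u(a) = C1 + a^4/9 - a^3/6 + 4*a - 2*exp(7*a/2)/7


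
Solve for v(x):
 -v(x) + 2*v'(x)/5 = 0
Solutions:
 v(x) = C1*exp(5*x/2)


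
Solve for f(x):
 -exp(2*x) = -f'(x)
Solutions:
 f(x) = C1 + exp(2*x)/2


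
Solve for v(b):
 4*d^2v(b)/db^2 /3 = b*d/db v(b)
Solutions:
 v(b) = C1 + C2*erfi(sqrt(6)*b/4)


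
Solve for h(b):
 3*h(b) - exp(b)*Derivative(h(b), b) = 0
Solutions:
 h(b) = C1*exp(-3*exp(-b))


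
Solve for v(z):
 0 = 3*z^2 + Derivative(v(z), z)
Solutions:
 v(z) = C1 - z^3


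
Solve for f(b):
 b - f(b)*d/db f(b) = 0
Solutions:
 f(b) = -sqrt(C1 + b^2)
 f(b) = sqrt(C1 + b^2)


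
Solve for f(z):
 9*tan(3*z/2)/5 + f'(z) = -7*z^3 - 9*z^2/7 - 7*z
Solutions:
 f(z) = C1 - 7*z^4/4 - 3*z^3/7 - 7*z^2/2 + 6*log(cos(3*z/2))/5


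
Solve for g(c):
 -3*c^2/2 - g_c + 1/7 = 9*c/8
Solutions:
 g(c) = C1 - c^3/2 - 9*c^2/16 + c/7


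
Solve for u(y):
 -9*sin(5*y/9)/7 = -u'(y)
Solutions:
 u(y) = C1 - 81*cos(5*y/9)/35


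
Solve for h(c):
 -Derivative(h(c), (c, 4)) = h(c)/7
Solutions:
 h(c) = (C1*sin(sqrt(2)*7^(3/4)*c/14) + C2*cos(sqrt(2)*7^(3/4)*c/14))*exp(-sqrt(2)*7^(3/4)*c/14) + (C3*sin(sqrt(2)*7^(3/4)*c/14) + C4*cos(sqrt(2)*7^(3/4)*c/14))*exp(sqrt(2)*7^(3/4)*c/14)


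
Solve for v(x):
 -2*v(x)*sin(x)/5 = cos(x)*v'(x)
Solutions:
 v(x) = C1*cos(x)^(2/5)


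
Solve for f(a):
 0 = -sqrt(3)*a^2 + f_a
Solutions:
 f(a) = C1 + sqrt(3)*a^3/3


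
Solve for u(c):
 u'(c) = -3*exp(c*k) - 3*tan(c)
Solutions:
 u(c) = C1 - 3*Piecewise((exp(c*k)/k, Ne(k, 0)), (c, True)) + 3*log(cos(c))


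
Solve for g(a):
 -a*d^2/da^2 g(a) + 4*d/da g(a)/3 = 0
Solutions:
 g(a) = C1 + C2*a^(7/3)


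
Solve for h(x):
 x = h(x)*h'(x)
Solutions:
 h(x) = -sqrt(C1 + x^2)
 h(x) = sqrt(C1 + x^2)


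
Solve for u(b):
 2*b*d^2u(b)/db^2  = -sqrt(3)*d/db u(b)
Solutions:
 u(b) = C1 + C2*b^(1 - sqrt(3)/2)


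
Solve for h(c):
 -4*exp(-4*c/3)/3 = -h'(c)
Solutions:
 h(c) = C1 - 1/exp(c)^(4/3)


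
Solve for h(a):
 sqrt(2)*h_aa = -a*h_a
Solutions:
 h(a) = C1 + C2*erf(2^(1/4)*a/2)


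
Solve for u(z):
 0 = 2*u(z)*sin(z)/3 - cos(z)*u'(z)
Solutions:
 u(z) = C1/cos(z)^(2/3)


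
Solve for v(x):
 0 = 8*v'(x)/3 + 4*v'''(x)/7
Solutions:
 v(x) = C1 + C2*sin(sqrt(42)*x/3) + C3*cos(sqrt(42)*x/3)


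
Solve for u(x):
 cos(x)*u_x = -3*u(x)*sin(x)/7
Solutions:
 u(x) = C1*cos(x)^(3/7)


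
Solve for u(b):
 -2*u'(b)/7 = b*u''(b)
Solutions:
 u(b) = C1 + C2*b^(5/7)


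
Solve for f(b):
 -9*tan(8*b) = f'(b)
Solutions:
 f(b) = C1 + 9*log(cos(8*b))/8


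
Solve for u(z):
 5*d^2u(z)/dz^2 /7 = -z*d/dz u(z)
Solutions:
 u(z) = C1 + C2*erf(sqrt(70)*z/10)


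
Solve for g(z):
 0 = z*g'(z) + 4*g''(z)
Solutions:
 g(z) = C1 + C2*erf(sqrt(2)*z/4)


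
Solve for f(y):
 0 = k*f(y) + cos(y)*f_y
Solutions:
 f(y) = C1*exp(k*(log(sin(y) - 1) - log(sin(y) + 1))/2)


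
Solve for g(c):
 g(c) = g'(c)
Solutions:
 g(c) = C1*exp(c)


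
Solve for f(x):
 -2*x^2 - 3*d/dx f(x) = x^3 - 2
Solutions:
 f(x) = C1 - x^4/12 - 2*x^3/9 + 2*x/3


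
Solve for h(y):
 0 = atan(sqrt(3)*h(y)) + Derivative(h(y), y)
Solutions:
 Integral(1/atan(sqrt(3)*_y), (_y, h(y))) = C1 - y


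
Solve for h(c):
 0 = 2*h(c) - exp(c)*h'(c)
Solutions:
 h(c) = C1*exp(-2*exp(-c))


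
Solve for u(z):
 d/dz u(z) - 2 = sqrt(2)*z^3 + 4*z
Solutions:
 u(z) = C1 + sqrt(2)*z^4/4 + 2*z^2 + 2*z


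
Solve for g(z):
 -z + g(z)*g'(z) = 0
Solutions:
 g(z) = -sqrt(C1 + z^2)
 g(z) = sqrt(C1 + z^2)


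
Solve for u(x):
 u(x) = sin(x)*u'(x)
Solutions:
 u(x) = C1*sqrt(cos(x) - 1)/sqrt(cos(x) + 1)


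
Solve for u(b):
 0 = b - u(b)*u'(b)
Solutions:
 u(b) = -sqrt(C1 + b^2)
 u(b) = sqrt(C1 + b^2)


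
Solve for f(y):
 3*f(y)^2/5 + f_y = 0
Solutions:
 f(y) = 5/(C1 + 3*y)


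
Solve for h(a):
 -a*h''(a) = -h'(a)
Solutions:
 h(a) = C1 + C2*a^2


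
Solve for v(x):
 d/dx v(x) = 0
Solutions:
 v(x) = C1


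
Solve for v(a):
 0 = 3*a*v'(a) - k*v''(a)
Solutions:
 v(a) = C1 + C2*erf(sqrt(6)*a*sqrt(-1/k)/2)/sqrt(-1/k)


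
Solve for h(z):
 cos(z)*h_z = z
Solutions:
 h(z) = C1 + Integral(z/cos(z), z)


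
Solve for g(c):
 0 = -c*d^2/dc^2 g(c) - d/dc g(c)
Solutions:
 g(c) = C1 + C2*log(c)


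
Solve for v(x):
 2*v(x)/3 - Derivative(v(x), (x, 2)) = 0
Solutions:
 v(x) = C1*exp(-sqrt(6)*x/3) + C2*exp(sqrt(6)*x/3)


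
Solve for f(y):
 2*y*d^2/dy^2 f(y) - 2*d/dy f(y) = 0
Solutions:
 f(y) = C1 + C2*y^2


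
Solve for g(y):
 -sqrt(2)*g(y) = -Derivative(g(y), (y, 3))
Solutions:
 g(y) = C3*exp(2^(1/6)*y) + (C1*sin(2^(1/6)*sqrt(3)*y/2) + C2*cos(2^(1/6)*sqrt(3)*y/2))*exp(-2^(1/6)*y/2)


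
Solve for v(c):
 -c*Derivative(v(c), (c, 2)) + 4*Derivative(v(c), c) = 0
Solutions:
 v(c) = C1 + C2*c^5


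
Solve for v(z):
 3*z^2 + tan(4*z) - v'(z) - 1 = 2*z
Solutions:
 v(z) = C1 + z^3 - z^2 - z - log(cos(4*z))/4


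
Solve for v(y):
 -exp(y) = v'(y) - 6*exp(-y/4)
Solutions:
 v(y) = C1 - exp(y) - 24*exp(-y/4)


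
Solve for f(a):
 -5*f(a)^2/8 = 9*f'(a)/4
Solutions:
 f(a) = 18/(C1 + 5*a)


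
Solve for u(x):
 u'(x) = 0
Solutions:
 u(x) = C1


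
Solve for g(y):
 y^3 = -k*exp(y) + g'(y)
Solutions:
 g(y) = C1 + k*exp(y) + y^4/4


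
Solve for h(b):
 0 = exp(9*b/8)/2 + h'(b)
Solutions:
 h(b) = C1 - 4*exp(9*b/8)/9


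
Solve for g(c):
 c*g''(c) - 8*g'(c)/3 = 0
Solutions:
 g(c) = C1 + C2*c^(11/3)


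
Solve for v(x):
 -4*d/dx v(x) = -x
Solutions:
 v(x) = C1 + x^2/8


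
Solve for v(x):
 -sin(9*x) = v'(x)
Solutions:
 v(x) = C1 + cos(9*x)/9


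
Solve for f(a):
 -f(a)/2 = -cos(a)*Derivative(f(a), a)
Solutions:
 f(a) = C1*(sin(a) + 1)^(1/4)/(sin(a) - 1)^(1/4)


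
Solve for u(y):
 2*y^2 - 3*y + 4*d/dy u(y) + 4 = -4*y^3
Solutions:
 u(y) = C1 - y^4/4 - y^3/6 + 3*y^2/8 - y


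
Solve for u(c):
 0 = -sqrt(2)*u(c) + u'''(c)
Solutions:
 u(c) = C3*exp(2^(1/6)*c) + (C1*sin(2^(1/6)*sqrt(3)*c/2) + C2*cos(2^(1/6)*sqrt(3)*c/2))*exp(-2^(1/6)*c/2)


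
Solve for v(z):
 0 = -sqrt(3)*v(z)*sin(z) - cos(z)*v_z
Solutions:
 v(z) = C1*cos(z)^(sqrt(3))


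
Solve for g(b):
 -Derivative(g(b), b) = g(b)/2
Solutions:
 g(b) = C1*exp(-b/2)


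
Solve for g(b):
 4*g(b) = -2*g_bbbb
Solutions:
 g(b) = (C1*sin(2^(3/4)*b/2) + C2*cos(2^(3/4)*b/2))*exp(-2^(3/4)*b/2) + (C3*sin(2^(3/4)*b/2) + C4*cos(2^(3/4)*b/2))*exp(2^(3/4)*b/2)


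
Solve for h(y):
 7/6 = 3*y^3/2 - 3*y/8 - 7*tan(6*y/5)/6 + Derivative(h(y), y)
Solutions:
 h(y) = C1 - 3*y^4/8 + 3*y^2/16 + 7*y/6 - 35*log(cos(6*y/5))/36


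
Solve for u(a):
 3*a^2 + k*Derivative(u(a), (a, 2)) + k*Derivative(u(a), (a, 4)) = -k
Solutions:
 u(a) = C1 + C2*a + C3*exp(-I*a) + C4*exp(I*a) - a^4/(4*k) + a^2*(-1/2 + 3/k)


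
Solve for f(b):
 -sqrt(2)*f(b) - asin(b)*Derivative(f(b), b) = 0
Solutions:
 f(b) = C1*exp(-sqrt(2)*Integral(1/asin(b), b))


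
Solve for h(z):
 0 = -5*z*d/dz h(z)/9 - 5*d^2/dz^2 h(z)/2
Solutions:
 h(z) = C1 + C2*erf(z/3)


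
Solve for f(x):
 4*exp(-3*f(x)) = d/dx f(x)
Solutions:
 f(x) = log(C1 + 12*x)/3
 f(x) = log((-3^(1/3) - 3^(5/6)*I)*(C1 + 4*x)^(1/3)/2)
 f(x) = log((-3^(1/3) + 3^(5/6)*I)*(C1 + 4*x)^(1/3)/2)


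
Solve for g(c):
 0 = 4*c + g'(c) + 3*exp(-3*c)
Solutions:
 g(c) = C1 - 2*c^2 + exp(-3*c)


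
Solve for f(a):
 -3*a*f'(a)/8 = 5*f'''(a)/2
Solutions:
 f(a) = C1 + Integral(C2*airyai(-150^(1/3)*a/10) + C3*airybi(-150^(1/3)*a/10), a)


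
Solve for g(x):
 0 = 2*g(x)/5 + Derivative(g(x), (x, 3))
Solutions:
 g(x) = C3*exp(-2^(1/3)*5^(2/3)*x/5) + (C1*sin(2^(1/3)*sqrt(3)*5^(2/3)*x/10) + C2*cos(2^(1/3)*sqrt(3)*5^(2/3)*x/10))*exp(2^(1/3)*5^(2/3)*x/10)


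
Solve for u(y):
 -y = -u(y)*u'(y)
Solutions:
 u(y) = -sqrt(C1 + y^2)
 u(y) = sqrt(C1 + y^2)


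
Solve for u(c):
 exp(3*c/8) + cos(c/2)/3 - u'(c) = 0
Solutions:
 u(c) = C1 + 8*exp(3*c/8)/3 + 2*sin(c/2)/3


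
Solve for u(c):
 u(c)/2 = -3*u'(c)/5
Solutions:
 u(c) = C1*exp(-5*c/6)


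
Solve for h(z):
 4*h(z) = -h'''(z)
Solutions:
 h(z) = C3*exp(-2^(2/3)*z) + (C1*sin(2^(2/3)*sqrt(3)*z/2) + C2*cos(2^(2/3)*sqrt(3)*z/2))*exp(2^(2/3)*z/2)


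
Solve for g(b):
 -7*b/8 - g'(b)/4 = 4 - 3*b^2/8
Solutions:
 g(b) = C1 + b^3/2 - 7*b^2/4 - 16*b


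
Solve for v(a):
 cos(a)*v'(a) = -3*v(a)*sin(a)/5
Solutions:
 v(a) = C1*cos(a)^(3/5)


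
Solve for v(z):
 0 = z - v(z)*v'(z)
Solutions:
 v(z) = -sqrt(C1 + z^2)
 v(z) = sqrt(C1 + z^2)


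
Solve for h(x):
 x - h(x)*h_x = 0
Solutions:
 h(x) = -sqrt(C1 + x^2)
 h(x) = sqrt(C1 + x^2)


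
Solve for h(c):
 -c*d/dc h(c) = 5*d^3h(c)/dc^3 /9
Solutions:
 h(c) = C1 + Integral(C2*airyai(-15^(2/3)*c/5) + C3*airybi(-15^(2/3)*c/5), c)


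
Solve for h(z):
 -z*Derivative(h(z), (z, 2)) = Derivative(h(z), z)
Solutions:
 h(z) = C1 + C2*log(z)


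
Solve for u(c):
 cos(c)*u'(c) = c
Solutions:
 u(c) = C1 + Integral(c/cos(c), c)


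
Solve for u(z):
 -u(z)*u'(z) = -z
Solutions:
 u(z) = -sqrt(C1 + z^2)
 u(z) = sqrt(C1 + z^2)


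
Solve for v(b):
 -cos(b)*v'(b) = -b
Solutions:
 v(b) = C1 + Integral(b/cos(b), b)


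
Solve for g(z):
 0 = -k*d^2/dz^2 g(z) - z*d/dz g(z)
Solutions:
 g(z) = C1 + C2*sqrt(k)*erf(sqrt(2)*z*sqrt(1/k)/2)


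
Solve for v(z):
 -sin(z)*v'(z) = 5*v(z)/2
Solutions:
 v(z) = C1*(cos(z) + 1)^(5/4)/(cos(z) - 1)^(5/4)


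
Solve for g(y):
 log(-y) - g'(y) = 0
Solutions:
 g(y) = C1 + y*log(-y) - y


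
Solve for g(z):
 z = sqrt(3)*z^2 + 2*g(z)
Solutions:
 g(z) = z*(-sqrt(3)*z + 1)/2


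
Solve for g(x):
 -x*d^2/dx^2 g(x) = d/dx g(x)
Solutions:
 g(x) = C1 + C2*log(x)


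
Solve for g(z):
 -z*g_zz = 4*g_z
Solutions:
 g(z) = C1 + C2/z^3


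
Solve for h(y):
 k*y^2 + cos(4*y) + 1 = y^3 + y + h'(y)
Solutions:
 h(y) = C1 + k*y^3/3 - y^4/4 - y^2/2 + y + sin(4*y)/4


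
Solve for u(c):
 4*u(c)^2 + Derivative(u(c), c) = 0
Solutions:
 u(c) = 1/(C1 + 4*c)


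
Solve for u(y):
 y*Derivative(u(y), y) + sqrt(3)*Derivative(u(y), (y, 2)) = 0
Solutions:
 u(y) = C1 + C2*erf(sqrt(2)*3^(3/4)*y/6)


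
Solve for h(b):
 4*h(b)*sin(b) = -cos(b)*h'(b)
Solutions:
 h(b) = C1*cos(b)^4


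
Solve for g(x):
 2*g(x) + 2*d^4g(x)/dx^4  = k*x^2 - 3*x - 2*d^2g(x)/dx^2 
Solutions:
 g(x) = k*x^2/2 - k - 3*x/2 + (C1*sin(sqrt(3)*x/2) + C2*cos(sqrt(3)*x/2))*exp(-x/2) + (C3*sin(sqrt(3)*x/2) + C4*cos(sqrt(3)*x/2))*exp(x/2)


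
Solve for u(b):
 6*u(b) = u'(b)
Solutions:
 u(b) = C1*exp(6*b)


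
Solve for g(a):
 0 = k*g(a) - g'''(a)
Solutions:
 g(a) = C1*exp(a*k^(1/3)) + C2*exp(a*k^(1/3)*(-1 + sqrt(3)*I)/2) + C3*exp(-a*k^(1/3)*(1 + sqrt(3)*I)/2)


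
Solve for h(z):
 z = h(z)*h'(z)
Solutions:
 h(z) = -sqrt(C1 + z^2)
 h(z) = sqrt(C1 + z^2)


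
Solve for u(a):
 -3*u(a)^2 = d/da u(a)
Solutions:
 u(a) = 1/(C1 + 3*a)


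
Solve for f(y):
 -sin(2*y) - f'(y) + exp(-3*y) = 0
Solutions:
 f(y) = C1 + cos(2*y)/2 - exp(-3*y)/3


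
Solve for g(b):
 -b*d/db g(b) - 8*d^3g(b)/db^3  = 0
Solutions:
 g(b) = C1 + Integral(C2*airyai(-b/2) + C3*airybi(-b/2), b)


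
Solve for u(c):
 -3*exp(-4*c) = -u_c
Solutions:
 u(c) = C1 - 3*exp(-4*c)/4


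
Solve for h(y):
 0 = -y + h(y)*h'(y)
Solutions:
 h(y) = -sqrt(C1 + y^2)
 h(y) = sqrt(C1 + y^2)


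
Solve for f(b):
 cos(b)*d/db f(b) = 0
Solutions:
 f(b) = C1


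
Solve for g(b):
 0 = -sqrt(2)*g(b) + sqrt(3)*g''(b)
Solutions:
 g(b) = C1*exp(-2^(1/4)*3^(3/4)*b/3) + C2*exp(2^(1/4)*3^(3/4)*b/3)


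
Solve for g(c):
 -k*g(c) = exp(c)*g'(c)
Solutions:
 g(c) = C1*exp(k*exp(-c))


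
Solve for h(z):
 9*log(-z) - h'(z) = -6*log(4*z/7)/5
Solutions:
 h(z) = C1 + 51*z*log(z)/5 + z*(-51/5 - 6*log(7)/5 + 12*log(2)/5 + 9*I*pi)


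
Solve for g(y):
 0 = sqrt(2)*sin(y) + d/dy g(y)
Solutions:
 g(y) = C1 + sqrt(2)*cos(y)


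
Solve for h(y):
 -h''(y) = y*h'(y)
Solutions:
 h(y) = C1 + C2*erf(sqrt(2)*y/2)


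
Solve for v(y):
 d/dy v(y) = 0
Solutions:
 v(y) = C1


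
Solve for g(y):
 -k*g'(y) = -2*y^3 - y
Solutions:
 g(y) = C1 + y^4/(2*k) + y^2/(2*k)


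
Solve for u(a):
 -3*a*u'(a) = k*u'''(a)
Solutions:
 u(a) = C1 + Integral(C2*airyai(3^(1/3)*a*(-1/k)^(1/3)) + C3*airybi(3^(1/3)*a*(-1/k)^(1/3)), a)


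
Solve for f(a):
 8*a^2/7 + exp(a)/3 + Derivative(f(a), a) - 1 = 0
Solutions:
 f(a) = C1 - 8*a^3/21 + a - exp(a)/3


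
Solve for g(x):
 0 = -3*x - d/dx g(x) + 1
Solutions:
 g(x) = C1 - 3*x^2/2 + x


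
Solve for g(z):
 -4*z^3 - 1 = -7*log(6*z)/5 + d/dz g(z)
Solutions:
 g(z) = C1 - z^4 + 7*z*log(z)/5 - 12*z/5 + 7*z*log(6)/5


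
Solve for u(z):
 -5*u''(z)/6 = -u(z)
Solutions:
 u(z) = C1*exp(-sqrt(30)*z/5) + C2*exp(sqrt(30)*z/5)


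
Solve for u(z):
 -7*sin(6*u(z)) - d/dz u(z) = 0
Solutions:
 u(z) = -acos((-C1 - exp(84*z))/(C1 - exp(84*z)))/6 + pi/3
 u(z) = acos((-C1 - exp(84*z))/(C1 - exp(84*z)))/6


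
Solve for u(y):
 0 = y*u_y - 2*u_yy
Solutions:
 u(y) = C1 + C2*erfi(y/2)


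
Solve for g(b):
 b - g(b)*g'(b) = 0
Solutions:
 g(b) = -sqrt(C1 + b^2)
 g(b) = sqrt(C1 + b^2)


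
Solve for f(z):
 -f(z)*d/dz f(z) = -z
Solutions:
 f(z) = -sqrt(C1 + z^2)
 f(z) = sqrt(C1 + z^2)


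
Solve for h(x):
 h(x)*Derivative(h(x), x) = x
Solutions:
 h(x) = -sqrt(C1 + x^2)
 h(x) = sqrt(C1 + x^2)


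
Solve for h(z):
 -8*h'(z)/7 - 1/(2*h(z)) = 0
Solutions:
 h(z) = -sqrt(C1 - 14*z)/4
 h(z) = sqrt(C1 - 14*z)/4


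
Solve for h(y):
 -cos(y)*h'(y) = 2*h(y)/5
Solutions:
 h(y) = C1*(sin(y) - 1)^(1/5)/(sin(y) + 1)^(1/5)


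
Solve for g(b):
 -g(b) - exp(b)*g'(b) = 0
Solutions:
 g(b) = C1*exp(exp(-b))


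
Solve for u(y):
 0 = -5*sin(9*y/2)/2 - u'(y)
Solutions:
 u(y) = C1 + 5*cos(9*y/2)/9


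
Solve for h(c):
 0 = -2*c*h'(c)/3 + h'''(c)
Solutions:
 h(c) = C1 + Integral(C2*airyai(2^(1/3)*3^(2/3)*c/3) + C3*airybi(2^(1/3)*3^(2/3)*c/3), c)


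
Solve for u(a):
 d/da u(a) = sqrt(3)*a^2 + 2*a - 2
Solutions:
 u(a) = C1 + sqrt(3)*a^3/3 + a^2 - 2*a


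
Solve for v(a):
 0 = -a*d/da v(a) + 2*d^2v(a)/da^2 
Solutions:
 v(a) = C1 + C2*erfi(a/2)


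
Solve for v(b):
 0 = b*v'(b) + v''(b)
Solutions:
 v(b) = C1 + C2*erf(sqrt(2)*b/2)


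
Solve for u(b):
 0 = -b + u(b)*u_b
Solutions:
 u(b) = -sqrt(C1 + b^2)
 u(b) = sqrt(C1 + b^2)


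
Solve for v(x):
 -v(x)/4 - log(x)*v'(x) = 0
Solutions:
 v(x) = C1*exp(-li(x)/4)


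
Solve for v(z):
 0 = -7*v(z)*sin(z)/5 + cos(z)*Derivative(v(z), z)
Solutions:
 v(z) = C1/cos(z)^(7/5)


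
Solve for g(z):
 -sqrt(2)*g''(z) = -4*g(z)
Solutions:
 g(z) = C1*exp(-2^(3/4)*z) + C2*exp(2^(3/4)*z)


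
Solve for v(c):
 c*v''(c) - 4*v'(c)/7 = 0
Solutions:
 v(c) = C1 + C2*c^(11/7)


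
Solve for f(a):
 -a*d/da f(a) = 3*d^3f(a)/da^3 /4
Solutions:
 f(a) = C1 + Integral(C2*airyai(-6^(2/3)*a/3) + C3*airybi(-6^(2/3)*a/3), a)


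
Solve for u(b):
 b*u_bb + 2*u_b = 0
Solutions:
 u(b) = C1 + C2/b


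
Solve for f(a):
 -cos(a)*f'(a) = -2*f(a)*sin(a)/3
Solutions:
 f(a) = C1/cos(a)^(2/3)


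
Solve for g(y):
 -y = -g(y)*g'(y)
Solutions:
 g(y) = -sqrt(C1 + y^2)
 g(y) = sqrt(C1 + y^2)


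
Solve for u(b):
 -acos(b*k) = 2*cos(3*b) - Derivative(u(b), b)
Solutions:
 u(b) = C1 + Piecewise((b*acos(b*k) - sqrt(-b^2*k^2 + 1)/k, Ne(k, 0)), (pi*b/2, True)) + 2*sin(3*b)/3


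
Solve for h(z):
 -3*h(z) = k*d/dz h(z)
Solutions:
 h(z) = C1*exp(-3*z/k)


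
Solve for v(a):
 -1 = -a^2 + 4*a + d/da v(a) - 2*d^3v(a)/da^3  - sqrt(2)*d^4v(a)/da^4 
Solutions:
 v(a) = C1 + C2*exp(-a*(4*2^(2/3)/(3*sqrt(66) + 19*sqrt(2))^(1/3) + 2^(1/3)*(3*sqrt(66) + 19*sqrt(2))^(1/3) + 4*sqrt(2))/12)*sin(2^(1/3)*sqrt(3)*a*(-(3*sqrt(66) + 19*sqrt(2))^(1/3) + 4*2^(1/3)/(3*sqrt(66) + 19*sqrt(2))^(1/3))/12) + C3*exp(-a*(4*2^(2/3)/(3*sqrt(66) + 19*sqrt(2))^(1/3) + 2^(1/3)*(3*sqrt(66) + 19*sqrt(2))^(1/3) + 4*sqrt(2))/12)*cos(2^(1/3)*sqrt(3)*a*(-(3*sqrt(66) + 19*sqrt(2))^(1/3) + 4*2^(1/3)/(3*sqrt(66) + 19*sqrt(2))^(1/3))/12) + C4*exp(a*(-2*sqrt(2) + 4*2^(2/3)/(3*sqrt(66) + 19*sqrt(2))^(1/3) + 2^(1/3)*(3*sqrt(66) + 19*sqrt(2))^(1/3))/6) + a^3/3 - 2*a^2 + 3*a


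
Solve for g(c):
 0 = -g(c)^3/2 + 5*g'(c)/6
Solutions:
 g(c) = -sqrt(10)*sqrt(-1/(C1 + 3*c))/2
 g(c) = sqrt(10)*sqrt(-1/(C1 + 3*c))/2


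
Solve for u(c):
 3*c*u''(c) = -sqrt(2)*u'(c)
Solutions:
 u(c) = C1 + C2*c^(1 - sqrt(2)/3)


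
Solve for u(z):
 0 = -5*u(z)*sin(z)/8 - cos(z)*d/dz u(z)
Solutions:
 u(z) = C1*cos(z)^(5/8)


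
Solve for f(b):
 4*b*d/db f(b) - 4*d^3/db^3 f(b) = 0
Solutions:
 f(b) = C1 + Integral(C2*airyai(b) + C3*airybi(b), b)


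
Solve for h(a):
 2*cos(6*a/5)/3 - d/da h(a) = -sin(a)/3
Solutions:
 h(a) = C1 + 5*sin(6*a/5)/9 - cos(a)/3


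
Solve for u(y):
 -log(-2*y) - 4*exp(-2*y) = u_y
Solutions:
 u(y) = C1 - y*log(-y) + y*(1 - log(2)) + 2*exp(-2*y)


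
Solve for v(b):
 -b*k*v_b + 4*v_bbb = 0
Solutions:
 v(b) = C1 + Integral(C2*airyai(2^(1/3)*b*k^(1/3)/2) + C3*airybi(2^(1/3)*b*k^(1/3)/2), b)


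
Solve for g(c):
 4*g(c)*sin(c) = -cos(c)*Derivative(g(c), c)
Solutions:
 g(c) = C1*cos(c)^4


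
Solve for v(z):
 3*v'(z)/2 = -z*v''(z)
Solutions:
 v(z) = C1 + C2/sqrt(z)


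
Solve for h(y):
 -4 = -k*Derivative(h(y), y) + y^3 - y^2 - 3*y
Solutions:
 h(y) = C1 + y^4/(4*k) - y^3/(3*k) - 3*y^2/(2*k) + 4*y/k


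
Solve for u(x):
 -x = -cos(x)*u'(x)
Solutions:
 u(x) = C1 + Integral(x/cos(x), x)


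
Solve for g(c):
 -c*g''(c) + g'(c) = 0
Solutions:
 g(c) = C1 + C2*c^2


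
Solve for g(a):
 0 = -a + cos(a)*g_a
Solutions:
 g(a) = C1 + Integral(a/cos(a), a)


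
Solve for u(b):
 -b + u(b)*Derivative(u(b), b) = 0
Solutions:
 u(b) = -sqrt(C1 + b^2)
 u(b) = sqrt(C1 + b^2)


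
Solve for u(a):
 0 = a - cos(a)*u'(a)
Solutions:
 u(a) = C1 + Integral(a/cos(a), a)


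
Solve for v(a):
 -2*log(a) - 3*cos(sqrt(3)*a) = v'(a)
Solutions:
 v(a) = C1 - 2*a*log(a) + 2*a - sqrt(3)*sin(sqrt(3)*a)


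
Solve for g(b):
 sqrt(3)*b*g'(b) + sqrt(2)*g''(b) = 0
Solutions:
 g(b) = C1 + C2*erf(6^(1/4)*b/2)


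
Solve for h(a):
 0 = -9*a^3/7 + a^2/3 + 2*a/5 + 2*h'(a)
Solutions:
 h(a) = C1 + 9*a^4/56 - a^3/18 - a^2/10


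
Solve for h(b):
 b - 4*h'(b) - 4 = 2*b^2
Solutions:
 h(b) = C1 - b^3/6 + b^2/8 - b


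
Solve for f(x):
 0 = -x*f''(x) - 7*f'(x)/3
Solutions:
 f(x) = C1 + C2/x^(4/3)


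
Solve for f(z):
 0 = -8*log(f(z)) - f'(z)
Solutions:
 li(f(z)) = C1 - 8*z


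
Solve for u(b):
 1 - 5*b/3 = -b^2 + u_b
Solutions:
 u(b) = C1 + b^3/3 - 5*b^2/6 + b


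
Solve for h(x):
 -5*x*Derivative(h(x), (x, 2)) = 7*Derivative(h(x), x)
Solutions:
 h(x) = C1 + C2/x^(2/5)


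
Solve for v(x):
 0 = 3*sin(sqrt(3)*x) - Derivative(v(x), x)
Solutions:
 v(x) = C1 - sqrt(3)*cos(sqrt(3)*x)


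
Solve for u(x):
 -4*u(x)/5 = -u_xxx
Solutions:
 u(x) = C3*exp(10^(2/3)*x/5) + (C1*sin(10^(2/3)*sqrt(3)*x/10) + C2*cos(10^(2/3)*sqrt(3)*x/10))*exp(-10^(2/3)*x/10)


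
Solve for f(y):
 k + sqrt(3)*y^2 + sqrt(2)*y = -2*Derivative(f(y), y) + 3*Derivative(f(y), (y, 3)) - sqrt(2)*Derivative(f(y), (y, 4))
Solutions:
 f(y) = C1 + C2*exp(-sqrt(2)*y/2) + C3*exp(sqrt(2)*y) - k*y/2 - sqrt(3)*y^3/6 - sqrt(2)*y^2/4 - 3*sqrt(3)*y/2


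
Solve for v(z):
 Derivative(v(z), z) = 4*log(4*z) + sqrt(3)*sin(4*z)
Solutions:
 v(z) = C1 + 4*z*log(z) - 4*z + 8*z*log(2) - sqrt(3)*cos(4*z)/4


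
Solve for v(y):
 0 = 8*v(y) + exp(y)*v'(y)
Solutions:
 v(y) = C1*exp(8*exp(-y))


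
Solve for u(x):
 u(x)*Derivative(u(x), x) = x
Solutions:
 u(x) = -sqrt(C1 + x^2)
 u(x) = sqrt(C1 + x^2)


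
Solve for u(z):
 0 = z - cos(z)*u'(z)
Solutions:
 u(z) = C1 + Integral(z/cos(z), z)


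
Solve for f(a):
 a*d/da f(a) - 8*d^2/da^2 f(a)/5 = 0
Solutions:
 f(a) = C1 + C2*erfi(sqrt(5)*a/4)


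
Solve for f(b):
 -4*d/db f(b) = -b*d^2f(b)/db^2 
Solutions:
 f(b) = C1 + C2*b^5


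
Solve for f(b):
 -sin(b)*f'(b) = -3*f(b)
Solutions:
 f(b) = C1*(cos(b) - 1)^(3/2)/(cos(b) + 1)^(3/2)


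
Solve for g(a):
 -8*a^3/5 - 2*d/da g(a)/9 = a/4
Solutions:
 g(a) = C1 - 9*a^4/5 - 9*a^2/16


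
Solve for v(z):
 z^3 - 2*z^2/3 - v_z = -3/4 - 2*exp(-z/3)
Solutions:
 v(z) = C1 + z^4/4 - 2*z^3/9 + 3*z/4 - 6*exp(-z/3)


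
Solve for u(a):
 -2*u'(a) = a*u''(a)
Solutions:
 u(a) = C1 + C2/a


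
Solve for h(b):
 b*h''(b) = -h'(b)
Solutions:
 h(b) = C1 + C2*log(b)


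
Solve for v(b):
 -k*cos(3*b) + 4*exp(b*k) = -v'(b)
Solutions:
 v(b) = C1 + k*sin(3*b)/3 - 4*exp(b*k)/k


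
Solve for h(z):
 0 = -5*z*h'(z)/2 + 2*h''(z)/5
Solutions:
 h(z) = C1 + C2*erfi(5*sqrt(2)*z/4)


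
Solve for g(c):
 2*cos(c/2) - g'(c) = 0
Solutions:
 g(c) = C1 + 4*sin(c/2)


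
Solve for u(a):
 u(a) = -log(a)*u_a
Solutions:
 u(a) = C1*exp(-li(a))


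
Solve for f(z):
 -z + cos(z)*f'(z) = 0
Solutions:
 f(z) = C1 + Integral(z/cos(z), z)


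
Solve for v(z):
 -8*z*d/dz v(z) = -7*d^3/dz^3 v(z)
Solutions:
 v(z) = C1 + Integral(C2*airyai(2*7^(2/3)*z/7) + C3*airybi(2*7^(2/3)*z/7), z)


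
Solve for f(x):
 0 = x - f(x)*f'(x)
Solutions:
 f(x) = -sqrt(C1 + x^2)
 f(x) = sqrt(C1 + x^2)


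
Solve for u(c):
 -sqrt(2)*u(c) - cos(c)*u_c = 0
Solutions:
 u(c) = C1*(sin(c) - 1)^(sqrt(2)/2)/(sin(c) + 1)^(sqrt(2)/2)


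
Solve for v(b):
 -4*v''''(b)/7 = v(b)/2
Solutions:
 v(b) = (C1*sin(2^(3/4)*7^(1/4)*b/4) + C2*cos(2^(3/4)*7^(1/4)*b/4))*exp(-2^(3/4)*7^(1/4)*b/4) + (C3*sin(2^(3/4)*7^(1/4)*b/4) + C4*cos(2^(3/4)*7^(1/4)*b/4))*exp(2^(3/4)*7^(1/4)*b/4)


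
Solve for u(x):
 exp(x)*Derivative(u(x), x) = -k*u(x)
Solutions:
 u(x) = C1*exp(k*exp(-x))


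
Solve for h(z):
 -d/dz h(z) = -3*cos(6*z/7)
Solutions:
 h(z) = C1 + 7*sin(6*z/7)/2


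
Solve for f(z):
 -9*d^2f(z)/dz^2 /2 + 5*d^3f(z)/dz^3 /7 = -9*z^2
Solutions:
 f(z) = C1 + C2*z + C3*exp(63*z/10) + z^4/6 + 20*z^3/189 + 200*z^2/3969


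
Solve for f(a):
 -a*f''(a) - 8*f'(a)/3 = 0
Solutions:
 f(a) = C1 + C2/a^(5/3)


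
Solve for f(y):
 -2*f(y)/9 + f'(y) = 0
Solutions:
 f(y) = C1*exp(2*y/9)


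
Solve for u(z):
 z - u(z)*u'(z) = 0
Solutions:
 u(z) = -sqrt(C1 + z^2)
 u(z) = sqrt(C1 + z^2)


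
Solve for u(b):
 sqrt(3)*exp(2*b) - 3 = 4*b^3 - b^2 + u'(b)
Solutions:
 u(b) = C1 - b^4 + b^3/3 - 3*b + sqrt(3)*exp(2*b)/2


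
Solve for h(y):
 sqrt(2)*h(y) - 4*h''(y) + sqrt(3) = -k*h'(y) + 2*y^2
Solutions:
 h(y) = C1*exp(y*(k - sqrt(k^2 + 16*sqrt(2)))/8) + C2*exp(y*(k + sqrt(k^2 + 16*sqrt(2)))/8) + sqrt(2)*k^2 - 2*k*y + sqrt(2)*y^2 - sqrt(6)/2 + 8


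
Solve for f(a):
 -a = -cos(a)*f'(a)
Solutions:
 f(a) = C1 + Integral(a/cos(a), a)


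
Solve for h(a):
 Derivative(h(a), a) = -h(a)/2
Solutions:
 h(a) = C1*exp(-a/2)


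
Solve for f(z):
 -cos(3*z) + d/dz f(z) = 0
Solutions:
 f(z) = C1 + sin(3*z)/3


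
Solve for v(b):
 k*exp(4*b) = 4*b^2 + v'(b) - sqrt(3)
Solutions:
 v(b) = C1 - 4*b^3/3 + sqrt(3)*b + k*exp(4*b)/4


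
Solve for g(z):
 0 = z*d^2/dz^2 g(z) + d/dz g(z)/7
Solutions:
 g(z) = C1 + C2*z^(6/7)


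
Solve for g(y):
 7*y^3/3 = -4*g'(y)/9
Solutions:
 g(y) = C1 - 21*y^4/16


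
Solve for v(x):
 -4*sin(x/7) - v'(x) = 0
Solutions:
 v(x) = C1 + 28*cos(x/7)


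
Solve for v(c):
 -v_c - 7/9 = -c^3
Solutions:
 v(c) = C1 + c^4/4 - 7*c/9


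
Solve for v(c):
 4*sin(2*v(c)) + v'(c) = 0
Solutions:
 v(c) = pi - acos((-C1 - exp(16*c))/(C1 - exp(16*c)))/2
 v(c) = acos((-C1 - exp(16*c))/(C1 - exp(16*c)))/2


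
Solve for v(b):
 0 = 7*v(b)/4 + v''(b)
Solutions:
 v(b) = C1*sin(sqrt(7)*b/2) + C2*cos(sqrt(7)*b/2)


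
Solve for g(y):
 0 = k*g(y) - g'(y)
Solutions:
 g(y) = C1*exp(k*y)


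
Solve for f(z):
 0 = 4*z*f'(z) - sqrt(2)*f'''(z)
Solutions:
 f(z) = C1 + Integral(C2*airyai(sqrt(2)*z) + C3*airybi(sqrt(2)*z), z)


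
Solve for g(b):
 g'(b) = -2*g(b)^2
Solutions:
 g(b) = 1/(C1 + 2*b)


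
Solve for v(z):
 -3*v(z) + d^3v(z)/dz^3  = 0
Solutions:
 v(z) = C3*exp(3^(1/3)*z) + (C1*sin(3^(5/6)*z/2) + C2*cos(3^(5/6)*z/2))*exp(-3^(1/3)*z/2)


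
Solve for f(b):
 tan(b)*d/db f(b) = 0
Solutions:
 f(b) = C1


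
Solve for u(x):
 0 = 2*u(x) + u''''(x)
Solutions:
 u(x) = (C1*sin(2^(3/4)*x/2) + C2*cos(2^(3/4)*x/2))*exp(-2^(3/4)*x/2) + (C3*sin(2^(3/4)*x/2) + C4*cos(2^(3/4)*x/2))*exp(2^(3/4)*x/2)


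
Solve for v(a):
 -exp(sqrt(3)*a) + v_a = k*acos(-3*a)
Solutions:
 v(a) = C1 + k*(a*acos(-3*a) + sqrt(1 - 9*a^2)/3) + sqrt(3)*exp(sqrt(3)*a)/3


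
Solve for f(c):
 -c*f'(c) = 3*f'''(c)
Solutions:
 f(c) = C1 + Integral(C2*airyai(-3^(2/3)*c/3) + C3*airybi(-3^(2/3)*c/3), c)


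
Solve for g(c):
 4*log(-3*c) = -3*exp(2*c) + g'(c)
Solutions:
 g(c) = C1 + 4*c*log(-c) + 4*c*(-1 + log(3)) + 3*exp(2*c)/2


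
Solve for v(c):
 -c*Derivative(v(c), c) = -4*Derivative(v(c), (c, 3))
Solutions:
 v(c) = C1 + Integral(C2*airyai(2^(1/3)*c/2) + C3*airybi(2^(1/3)*c/2), c)


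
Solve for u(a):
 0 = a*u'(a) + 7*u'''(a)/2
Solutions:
 u(a) = C1 + Integral(C2*airyai(-2^(1/3)*7^(2/3)*a/7) + C3*airybi(-2^(1/3)*7^(2/3)*a/7), a)


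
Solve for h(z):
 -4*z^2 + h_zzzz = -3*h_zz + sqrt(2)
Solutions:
 h(z) = C1 + C2*z + C3*sin(sqrt(3)*z) + C4*cos(sqrt(3)*z) + z^4/9 + z^2*(-8 + 3*sqrt(2))/18


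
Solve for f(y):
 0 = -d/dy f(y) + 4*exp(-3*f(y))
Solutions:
 f(y) = log(C1 + 12*y)/3
 f(y) = log((-3^(1/3) - 3^(5/6)*I)*(C1 + 4*y)^(1/3)/2)
 f(y) = log((-3^(1/3) + 3^(5/6)*I)*(C1 + 4*y)^(1/3)/2)


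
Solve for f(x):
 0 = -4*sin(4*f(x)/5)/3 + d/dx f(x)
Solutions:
 -4*x/3 + 5*log(cos(4*f(x)/5) - 1)/8 - 5*log(cos(4*f(x)/5) + 1)/8 = C1


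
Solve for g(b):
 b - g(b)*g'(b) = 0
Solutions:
 g(b) = -sqrt(C1 + b^2)
 g(b) = sqrt(C1 + b^2)


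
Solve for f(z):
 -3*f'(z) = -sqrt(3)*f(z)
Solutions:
 f(z) = C1*exp(sqrt(3)*z/3)


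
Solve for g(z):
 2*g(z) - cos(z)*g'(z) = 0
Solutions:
 g(z) = C1*(sin(z) + 1)/(sin(z) - 1)


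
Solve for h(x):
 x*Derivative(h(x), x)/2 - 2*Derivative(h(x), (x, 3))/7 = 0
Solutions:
 h(x) = C1 + Integral(C2*airyai(14^(1/3)*x/2) + C3*airybi(14^(1/3)*x/2), x)


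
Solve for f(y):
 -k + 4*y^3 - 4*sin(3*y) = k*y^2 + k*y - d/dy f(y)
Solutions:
 f(y) = C1 + k*y^3/3 + k*y^2/2 + k*y - y^4 - 4*cos(3*y)/3


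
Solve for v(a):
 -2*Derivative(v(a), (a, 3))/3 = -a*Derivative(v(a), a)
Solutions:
 v(a) = C1 + Integral(C2*airyai(2^(2/3)*3^(1/3)*a/2) + C3*airybi(2^(2/3)*3^(1/3)*a/2), a)


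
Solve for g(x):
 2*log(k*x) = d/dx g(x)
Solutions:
 g(x) = C1 + 2*x*log(k*x) - 2*x


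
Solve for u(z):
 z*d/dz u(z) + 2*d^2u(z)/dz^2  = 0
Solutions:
 u(z) = C1 + C2*erf(z/2)


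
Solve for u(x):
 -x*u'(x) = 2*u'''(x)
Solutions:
 u(x) = C1 + Integral(C2*airyai(-2^(2/3)*x/2) + C3*airybi(-2^(2/3)*x/2), x)


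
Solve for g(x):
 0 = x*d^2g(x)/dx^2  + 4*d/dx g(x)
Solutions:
 g(x) = C1 + C2/x^3


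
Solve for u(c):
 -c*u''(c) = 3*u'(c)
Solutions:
 u(c) = C1 + C2/c^2


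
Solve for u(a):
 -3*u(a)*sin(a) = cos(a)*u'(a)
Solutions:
 u(a) = C1*cos(a)^3


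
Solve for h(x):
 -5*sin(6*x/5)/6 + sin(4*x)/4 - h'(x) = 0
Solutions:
 h(x) = C1 + 25*cos(6*x/5)/36 - cos(4*x)/16


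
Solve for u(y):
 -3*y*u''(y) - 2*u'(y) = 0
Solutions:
 u(y) = C1 + C2*y^(1/3)


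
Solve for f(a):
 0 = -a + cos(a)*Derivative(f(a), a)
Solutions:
 f(a) = C1 + Integral(a/cos(a), a)


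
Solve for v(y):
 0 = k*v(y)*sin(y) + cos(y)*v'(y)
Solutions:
 v(y) = C1*exp(k*log(cos(y)))


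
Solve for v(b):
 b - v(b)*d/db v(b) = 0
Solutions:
 v(b) = -sqrt(C1 + b^2)
 v(b) = sqrt(C1 + b^2)


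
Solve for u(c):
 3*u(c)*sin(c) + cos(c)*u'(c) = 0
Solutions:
 u(c) = C1*cos(c)^3


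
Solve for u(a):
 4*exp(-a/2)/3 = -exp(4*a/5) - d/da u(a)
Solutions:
 u(a) = C1 - 5*exp(4*a/5)/4 + 8*exp(-a/2)/3
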